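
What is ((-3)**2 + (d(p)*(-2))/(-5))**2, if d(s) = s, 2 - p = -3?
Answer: 121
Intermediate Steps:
p = 5 (p = 2 - 1*(-3) = 2 + 3 = 5)
((-3)**2 + (d(p)*(-2))/(-5))**2 = ((-3)**2 + (5*(-2))/(-5))**2 = (9 - 10*(-1/5))**2 = (9 + 2)**2 = 11**2 = 121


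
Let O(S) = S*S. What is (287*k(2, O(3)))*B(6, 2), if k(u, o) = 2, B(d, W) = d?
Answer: 3444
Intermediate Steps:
O(S) = S²
(287*k(2, O(3)))*B(6, 2) = (287*2)*6 = 574*6 = 3444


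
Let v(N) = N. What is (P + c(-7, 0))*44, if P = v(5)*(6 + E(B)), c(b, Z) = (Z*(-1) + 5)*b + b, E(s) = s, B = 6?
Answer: 792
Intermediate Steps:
c(b, Z) = b + b*(5 - Z) (c(b, Z) = (-Z + 5)*b + b = (5 - Z)*b + b = b*(5 - Z) + b = b + b*(5 - Z))
P = 60 (P = 5*(6 + 6) = 5*12 = 60)
(P + c(-7, 0))*44 = (60 - 7*(6 - 1*0))*44 = (60 - 7*(6 + 0))*44 = (60 - 7*6)*44 = (60 - 42)*44 = 18*44 = 792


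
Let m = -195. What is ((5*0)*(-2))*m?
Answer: 0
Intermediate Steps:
((5*0)*(-2))*m = ((5*0)*(-2))*(-195) = (0*(-2))*(-195) = 0*(-195) = 0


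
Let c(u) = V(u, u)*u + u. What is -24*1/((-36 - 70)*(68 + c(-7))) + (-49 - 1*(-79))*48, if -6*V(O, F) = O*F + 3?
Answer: 27856836/19345 ≈ 1440.0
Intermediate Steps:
V(O, F) = -½ - F*O/6 (V(O, F) = -(O*F + 3)/6 = -(F*O + 3)/6 = -(3 + F*O)/6 = -½ - F*O/6)
c(u) = u + u*(-½ - u²/6) (c(u) = (-½ - u*u/6)*u + u = (-½ - u²/6)*u + u = u*(-½ - u²/6) + u = u + u*(-½ - u²/6))
-24*1/((-36 - 70)*(68 + c(-7))) + (-49 - 1*(-79))*48 = -24*1/((-36 - 70)*(68 + (⅙)*(-7)*(3 - 1*(-7)²))) + (-49 - 1*(-79))*48 = -24*(-1/(106*(68 + (⅙)*(-7)*(3 - 1*49)))) + (-49 + 79)*48 = -24*(-1/(106*(68 + (⅙)*(-7)*(3 - 49)))) + 30*48 = -24*(-1/(106*(68 + (⅙)*(-7)*(-46)))) + 1440 = -24*(-1/(106*(68 + 161/3))) + 1440 = -24/((365/3)*(-106)) + 1440 = -24/(-38690/3) + 1440 = -24*(-3/38690) + 1440 = 36/19345 + 1440 = 27856836/19345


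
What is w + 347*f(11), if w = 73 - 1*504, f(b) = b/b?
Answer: -84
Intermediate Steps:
f(b) = 1
w = -431 (w = 73 - 504 = -431)
w + 347*f(11) = -431 + 347*1 = -431 + 347 = -84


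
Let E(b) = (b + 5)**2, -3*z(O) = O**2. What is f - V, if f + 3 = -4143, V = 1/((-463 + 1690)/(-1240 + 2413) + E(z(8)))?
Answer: -3907492431/942472 ≈ -4146.0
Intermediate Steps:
z(O) = -O**2/3
E(b) = (5 + b)**2
V = 3519/942472 (V = 1/((-463 + 1690)/(-1240 + 2413) + (5 - 1/3*8**2)**2) = 1/(1227/1173 + (5 - 1/3*64)**2) = 1/(1227*(1/1173) + (5 - 64/3)**2) = 1/(409/391 + (-49/3)**2) = 1/(409/391 + 2401/9) = 1/(942472/3519) = 3519/942472 ≈ 0.0037338)
f = -4146 (f = -3 - 4143 = -4146)
f - V = -4146 - 1*3519/942472 = -4146 - 3519/942472 = -3907492431/942472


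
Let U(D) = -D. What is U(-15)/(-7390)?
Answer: -3/1478 ≈ -0.0020298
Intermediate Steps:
U(-15)/(-7390) = -1*(-15)/(-7390) = 15*(-1/7390) = -3/1478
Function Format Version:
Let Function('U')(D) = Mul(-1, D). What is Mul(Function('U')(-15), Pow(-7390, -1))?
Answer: Rational(-3, 1478) ≈ -0.0020298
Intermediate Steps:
Mul(Function('U')(-15), Pow(-7390, -1)) = Mul(Mul(-1, -15), Pow(-7390, -1)) = Mul(15, Rational(-1, 7390)) = Rational(-3, 1478)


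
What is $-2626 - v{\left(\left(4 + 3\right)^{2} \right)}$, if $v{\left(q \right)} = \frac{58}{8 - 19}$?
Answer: $- \frac{28828}{11} \approx -2620.7$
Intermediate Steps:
$v{\left(q \right)} = - \frac{58}{11}$ ($v{\left(q \right)} = \frac{58}{-11} = 58 \left(- \frac{1}{11}\right) = - \frac{58}{11}$)
$-2626 - v{\left(\left(4 + 3\right)^{2} \right)} = -2626 - - \frac{58}{11} = -2626 + \frac{58}{11} = - \frac{28828}{11}$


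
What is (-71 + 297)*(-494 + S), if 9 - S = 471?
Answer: -216056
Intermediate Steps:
S = -462 (S = 9 - 1*471 = 9 - 471 = -462)
(-71 + 297)*(-494 + S) = (-71 + 297)*(-494 - 462) = 226*(-956) = -216056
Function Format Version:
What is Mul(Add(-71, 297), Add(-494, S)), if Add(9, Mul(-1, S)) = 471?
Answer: -216056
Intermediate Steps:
S = -462 (S = Add(9, Mul(-1, 471)) = Add(9, -471) = -462)
Mul(Add(-71, 297), Add(-494, S)) = Mul(Add(-71, 297), Add(-494, -462)) = Mul(226, -956) = -216056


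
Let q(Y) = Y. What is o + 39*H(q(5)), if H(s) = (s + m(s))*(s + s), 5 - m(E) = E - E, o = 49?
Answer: 3949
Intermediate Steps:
m(E) = 5 (m(E) = 5 - (E - E) = 5 - 1*0 = 5 + 0 = 5)
H(s) = 2*s*(5 + s) (H(s) = (s + 5)*(s + s) = (5 + s)*(2*s) = 2*s*(5 + s))
o + 39*H(q(5)) = 49 + 39*(2*5*(5 + 5)) = 49 + 39*(2*5*10) = 49 + 39*100 = 49 + 3900 = 3949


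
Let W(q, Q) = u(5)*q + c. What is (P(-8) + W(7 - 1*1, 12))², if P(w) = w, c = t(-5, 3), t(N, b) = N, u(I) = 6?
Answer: 529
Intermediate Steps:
c = -5
W(q, Q) = -5 + 6*q (W(q, Q) = 6*q - 5 = -5 + 6*q)
(P(-8) + W(7 - 1*1, 12))² = (-8 + (-5 + 6*(7 - 1*1)))² = (-8 + (-5 + 6*(7 - 1)))² = (-8 + (-5 + 6*6))² = (-8 + (-5 + 36))² = (-8 + 31)² = 23² = 529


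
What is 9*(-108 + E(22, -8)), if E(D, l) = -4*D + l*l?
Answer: -1188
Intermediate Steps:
E(D, l) = l² - 4*D (E(D, l) = -4*D + l² = l² - 4*D)
9*(-108 + E(22, -8)) = 9*(-108 + ((-8)² - 4*22)) = 9*(-108 + (64 - 88)) = 9*(-108 - 24) = 9*(-132) = -1188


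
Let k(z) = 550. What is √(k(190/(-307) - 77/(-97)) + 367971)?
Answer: √368521 ≈ 607.06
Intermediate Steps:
√(k(190/(-307) - 77/(-97)) + 367971) = √(550 + 367971) = √368521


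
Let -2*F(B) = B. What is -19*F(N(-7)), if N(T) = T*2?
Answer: -133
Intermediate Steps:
N(T) = 2*T
F(B) = -B/2
-19*F(N(-7)) = -(-19)*2*(-7)/2 = -(-19)*(-14)/2 = -19*7 = -133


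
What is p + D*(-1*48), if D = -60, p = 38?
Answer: 2918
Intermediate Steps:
p + D*(-1*48) = 38 - (-60)*48 = 38 - 60*(-48) = 38 + 2880 = 2918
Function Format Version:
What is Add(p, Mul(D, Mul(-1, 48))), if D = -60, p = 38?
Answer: 2918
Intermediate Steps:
Add(p, Mul(D, Mul(-1, 48))) = Add(38, Mul(-60, Mul(-1, 48))) = Add(38, Mul(-60, -48)) = Add(38, 2880) = 2918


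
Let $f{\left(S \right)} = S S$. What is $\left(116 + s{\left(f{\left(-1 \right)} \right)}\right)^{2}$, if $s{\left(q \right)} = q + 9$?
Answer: $15876$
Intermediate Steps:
$f{\left(S \right)} = S^{2}$
$s{\left(q \right)} = 9 + q$
$\left(116 + s{\left(f{\left(-1 \right)} \right)}\right)^{2} = \left(116 + \left(9 + \left(-1\right)^{2}\right)\right)^{2} = \left(116 + \left(9 + 1\right)\right)^{2} = \left(116 + 10\right)^{2} = 126^{2} = 15876$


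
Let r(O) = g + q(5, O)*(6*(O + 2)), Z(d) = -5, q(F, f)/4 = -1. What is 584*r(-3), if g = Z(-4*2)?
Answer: 11096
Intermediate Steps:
q(F, f) = -4 (q(F, f) = 4*(-1) = -4)
g = -5
r(O) = -53 - 24*O (r(O) = -5 - 24*(O + 2) = -5 - 24*(2 + O) = -5 - 4*(12 + 6*O) = -5 + (-48 - 24*O) = -53 - 24*O)
584*r(-3) = 584*(-53 - 24*(-3)) = 584*(-53 + 72) = 584*19 = 11096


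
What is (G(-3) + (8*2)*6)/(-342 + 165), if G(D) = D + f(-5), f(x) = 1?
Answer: -94/177 ≈ -0.53107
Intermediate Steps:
G(D) = 1 + D (G(D) = D + 1 = 1 + D)
(G(-3) + (8*2)*6)/(-342 + 165) = ((1 - 3) + (8*2)*6)/(-342 + 165) = (-2 + 16*6)/(-177) = (-2 + 96)*(-1/177) = 94*(-1/177) = -94/177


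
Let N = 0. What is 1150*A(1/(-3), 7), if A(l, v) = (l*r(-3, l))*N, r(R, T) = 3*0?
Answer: 0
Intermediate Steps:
r(R, T) = 0
A(l, v) = 0 (A(l, v) = (l*0)*0 = 0*0 = 0)
1150*A(1/(-3), 7) = 1150*0 = 0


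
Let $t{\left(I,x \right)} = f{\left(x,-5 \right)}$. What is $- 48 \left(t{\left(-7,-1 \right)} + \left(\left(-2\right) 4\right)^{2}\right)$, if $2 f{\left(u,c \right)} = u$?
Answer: $-3048$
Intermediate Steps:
$f{\left(u,c \right)} = \frac{u}{2}$
$t{\left(I,x \right)} = \frac{x}{2}$
$- 48 \left(t{\left(-7,-1 \right)} + \left(\left(-2\right) 4\right)^{2}\right) = - 48 \left(\frac{1}{2} \left(-1\right) + \left(\left(-2\right) 4\right)^{2}\right) = - 48 \left(- \frac{1}{2} + \left(-8\right)^{2}\right) = - 48 \left(- \frac{1}{2} + 64\right) = \left(-48\right) \frac{127}{2} = -3048$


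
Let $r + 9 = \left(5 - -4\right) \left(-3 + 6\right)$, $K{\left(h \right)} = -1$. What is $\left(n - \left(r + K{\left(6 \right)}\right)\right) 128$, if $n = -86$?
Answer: $-13184$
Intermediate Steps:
$r = 18$ ($r = -9 + \left(5 - -4\right) \left(-3 + 6\right) = -9 + \left(5 + \left(-1 + 5\right)\right) 3 = -9 + \left(5 + 4\right) 3 = -9 + 9 \cdot 3 = -9 + 27 = 18$)
$\left(n - \left(r + K{\left(6 \right)}\right)\right) 128 = \left(-86 - \left(18 - 1\right)\right) 128 = \left(-86 - 17\right) 128 = \left(-103\right) 128 = -13184$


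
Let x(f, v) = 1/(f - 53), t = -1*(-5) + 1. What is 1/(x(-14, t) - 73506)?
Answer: -67/4924903 ≈ -1.3604e-5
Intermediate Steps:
t = 6 (t = 5 + 1 = 6)
x(f, v) = 1/(-53 + f)
1/(x(-14, t) - 73506) = 1/(1/(-53 - 14) - 73506) = 1/(1/(-67) - 73506) = 1/(-1/67 - 73506) = 1/(-4924903/67) = -67/4924903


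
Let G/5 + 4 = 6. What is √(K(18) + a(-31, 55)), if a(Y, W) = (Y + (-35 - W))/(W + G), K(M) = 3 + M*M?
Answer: √1373710/65 ≈ 18.032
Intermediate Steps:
G = 10 (G = -20 + 5*6 = -20 + 30 = 10)
K(M) = 3 + M²
a(Y, W) = (-35 + Y - W)/(10 + W) (a(Y, W) = (Y + (-35 - W))/(W + 10) = (-35 + Y - W)/(10 + W))
√(K(18) + a(-31, 55)) = √((3 + 18²) + (-35 - 31 - 1*55)/(10 + 55)) = √((3 + 324) + (-35 - 31 - 55)/65) = √(327 + (1/65)*(-121)) = √(327 - 121/65) = √(21134/65) = √1373710/65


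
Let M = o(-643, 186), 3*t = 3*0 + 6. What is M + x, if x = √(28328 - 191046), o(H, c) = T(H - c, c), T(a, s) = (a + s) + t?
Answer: -641 + I*√162718 ≈ -641.0 + 403.38*I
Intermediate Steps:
t = 2 (t = (3*0 + 6)/3 = (0 + 6)/3 = (⅓)*6 = 2)
T(a, s) = 2 + a + s (T(a, s) = (a + s) + 2 = 2 + a + s)
o(H, c) = 2 + H (o(H, c) = 2 + (H - c) + c = 2 + H)
M = -641 (M = 2 - 643 = -641)
x = I*√162718 (x = √(-162718) = I*√162718 ≈ 403.38*I)
M + x = -641 + I*√162718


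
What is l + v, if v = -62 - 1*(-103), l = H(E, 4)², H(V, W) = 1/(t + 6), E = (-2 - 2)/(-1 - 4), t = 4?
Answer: 4101/100 ≈ 41.010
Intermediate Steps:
E = ⅘ (E = -4/(-5) = -4*(-⅕) = ⅘ ≈ 0.80000)
H(V, W) = ⅒ (H(V, W) = 1/(4 + 6) = 1/10 = ⅒)
l = 1/100 (l = (⅒)² = 1/100 ≈ 0.010000)
v = 41 (v = -62 + 103 = 41)
l + v = 1/100 + 41 = 4101/100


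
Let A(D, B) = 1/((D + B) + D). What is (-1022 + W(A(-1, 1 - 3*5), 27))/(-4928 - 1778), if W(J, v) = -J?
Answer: 16351/107296 ≈ 0.15239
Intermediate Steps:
A(D, B) = 1/(B + 2*D) (A(D, B) = 1/((B + D) + D) = 1/(B + 2*D))
(-1022 + W(A(-1, 1 - 3*5), 27))/(-4928 - 1778) = (-1022 - 1/((1 - 3*5) + 2*(-1)))/(-4928 - 1778) = (-1022 - 1/((1 - 15) - 2))/(-6706) = (-1022 - 1/(-14 - 2))*(-1/6706) = (-1022 - 1/(-16))*(-1/6706) = (-1022 - 1*(-1/16))*(-1/6706) = (-1022 + 1/16)*(-1/6706) = -16351/16*(-1/6706) = 16351/107296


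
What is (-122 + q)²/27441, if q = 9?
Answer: 12769/27441 ≈ 0.46533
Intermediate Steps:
(-122 + q)²/27441 = (-122 + 9)²/27441 = (-113)²*(1/27441) = 12769*(1/27441) = 12769/27441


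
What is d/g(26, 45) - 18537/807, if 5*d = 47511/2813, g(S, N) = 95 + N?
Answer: -12154288441/529687900 ≈ -22.946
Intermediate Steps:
d = 47511/14065 (d = (47511/2813)/5 = (47511*(1/2813))/5 = (⅕)*(47511/2813) = 47511/14065 ≈ 3.3780)
d/g(26, 45) - 18537/807 = 47511/(14065*(95 + 45)) - 18537/807 = (47511/14065)/140 - 18537*1/807 = (47511/14065)*(1/140) - 6179/269 = 47511/1969100 - 6179/269 = -12154288441/529687900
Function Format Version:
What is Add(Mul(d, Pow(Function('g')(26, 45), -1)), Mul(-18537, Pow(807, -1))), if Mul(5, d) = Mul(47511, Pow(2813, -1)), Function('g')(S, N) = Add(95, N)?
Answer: Rational(-12154288441, 529687900) ≈ -22.946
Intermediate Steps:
d = Rational(47511, 14065) (d = Mul(Rational(1, 5), Mul(47511, Pow(2813, -1))) = Mul(Rational(1, 5), Mul(47511, Rational(1, 2813))) = Mul(Rational(1, 5), Rational(47511, 2813)) = Rational(47511, 14065) ≈ 3.3780)
Add(Mul(d, Pow(Function('g')(26, 45), -1)), Mul(-18537, Pow(807, -1))) = Add(Mul(Rational(47511, 14065), Pow(Add(95, 45), -1)), Mul(-18537, Pow(807, -1))) = Add(Mul(Rational(47511, 14065), Pow(140, -1)), Mul(-18537, Rational(1, 807))) = Add(Mul(Rational(47511, 14065), Rational(1, 140)), Rational(-6179, 269)) = Add(Rational(47511, 1969100), Rational(-6179, 269)) = Rational(-12154288441, 529687900)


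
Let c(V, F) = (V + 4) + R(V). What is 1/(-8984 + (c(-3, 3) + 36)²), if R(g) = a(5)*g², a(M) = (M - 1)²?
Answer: 1/23777 ≈ 4.2057e-5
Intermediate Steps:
a(M) = (-1 + M)²
R(g) = 16*g² (R(g) = (-1 + 5)²*g² = 4²*g² = 16*g²)
c(V, F) = 4 + V + 16*V² (c(V, F) = (V + 4) + 16*V² = (4 + V) + 16*V² = 4 + V + 16*V²)
1/(-8984 + (c(-3, 3) + 36)²) = 1/(-8984 + ((4 - 3 + 16*(-3)²) + 36)²) = 1/(-8984 + ((4 - 3 + 16*9) + 36)²) = 1/(-8984 + ((4 - 3 + 144) + 36)²) = 1/(-8984 + (145 + 36)²) = 1/(-8984 + 181²) = 1/(-8984 + 32761) = 1/23777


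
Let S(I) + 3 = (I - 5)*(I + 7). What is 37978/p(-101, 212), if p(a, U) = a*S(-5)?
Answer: 37978/2323 ≈ 16.349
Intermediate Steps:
S(I) = -3 + (-5 + I)*(7 + I) (S(I) = -3 + (I - 5)*(I + 7) = -3 + (-5 + I)*(7 + I))
p(a, U) = -23*a (p(a, U) = a*(-38 + (-5)² + 2*(-5)) = a*(-38 + 25 - 10) = a*(-23) = -23*a)
37978/p(-101, 212) = 37978/((-23*(-101))) = 37978/2323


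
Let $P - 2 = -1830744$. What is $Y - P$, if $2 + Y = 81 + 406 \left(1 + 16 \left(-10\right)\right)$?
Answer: $1766267$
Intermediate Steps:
$P = -1830742$ ($P = 2 - 1830744 = -1830742$)
$Y = -64475$ ($Y = -2 + \left(81 + 406 \left(1 + 16 \left(-10\right)\right)\right) = -2 + \left(81 + 406 \left(1 - 160\right)\right) = -2 + \left(81 + 406 \left(-159\right)\right) = -2 + \left(81 - 64554\right) = -2 - 64473 = -64475$)
$Y - P = -64475 - -1830742 = -64475 + 1830742 = 1766267$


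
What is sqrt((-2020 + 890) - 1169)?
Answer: 11*I*sqrt(19) ≈ 47.948*I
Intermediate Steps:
sqrt((-2020 + 890) - 1169) = sqrt(-1130 - 1169) = sqrt(-2299) = 11*I*sqrt(19)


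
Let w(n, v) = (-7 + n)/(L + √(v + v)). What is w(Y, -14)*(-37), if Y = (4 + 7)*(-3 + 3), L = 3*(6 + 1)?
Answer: 777/67 - 74*I*√7/67 ≈ 11.597 - 2.9222*I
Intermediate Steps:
L = 21 (L = 3*7 = 21)
Y = 0 (Y = 11*0 = 0)
w(n, v) = (-7 + n)/(21 + √2*√v) (w(n, v) = (-7 + n)/(21 + √(v + v)) = (-7 + n)/(21 + √(2*v)) = (-7 + n)/(21 + √2*√v))
w(Y, -14)*(-37) = ((-7 + 0)/(21 + √2*√(-14)))*(-37) = (-7/(21 + √2*(I*√14)))*(-37) = (-7/(21 + 2*I*√7))*(-37) = -7/(21 + 2*I*√7)*(-37) = 259/(21 + 2*I*√7)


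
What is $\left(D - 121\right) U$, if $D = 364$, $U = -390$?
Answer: $-94770$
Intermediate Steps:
$\left(D - 121\right) U = \left(364 - 121\right) \left(-390\right) = 243 \left(-390\right) = -94770$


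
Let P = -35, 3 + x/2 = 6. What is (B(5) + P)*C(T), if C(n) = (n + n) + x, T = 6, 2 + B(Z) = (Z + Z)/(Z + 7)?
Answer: -651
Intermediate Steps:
x = 6 (x = -6 + 2*6 = -6 + 12 = 6)
B(Z) = -2 + 2*Z/(7 + Z) (B(Z) = -2 + (Z + Z)/(Z + 7) = -2 + (2*Z)/(7 + Z) = -2 + 2*Z/(7 + Z))
C(n) = 6 + 2*n (C(n) = (n + n) + 6 = 2*n + 6 = 6 + 2*n)
(B(5) + P)*C(T) = (-14/(7 + 5) - 35)*(6 + 2*6) = (-14/12 - 35)*(6 + 12) = (-14*1/12 - 35)*18 = (-7/6 - 35)*18 = -217/6*18 = -651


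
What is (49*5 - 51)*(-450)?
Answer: -87300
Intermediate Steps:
(49*5 - 51)*(-450) = (245 - 51)*(-450) = 194*(-450) = -87300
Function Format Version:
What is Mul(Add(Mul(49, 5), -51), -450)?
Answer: -87300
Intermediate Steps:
Mul(Add(Mul(49, 5), -51), -450) = Mul(Add(245, -51), -450) = Mul(194, -450) = -87300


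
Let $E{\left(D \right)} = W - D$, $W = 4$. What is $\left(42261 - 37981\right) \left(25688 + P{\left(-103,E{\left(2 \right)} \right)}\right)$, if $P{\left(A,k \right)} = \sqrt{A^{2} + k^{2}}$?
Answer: $109944640 + 4280 \sqrt{10613} \approx 1.1039 \cdot 10^{8}$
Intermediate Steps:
$E{\left(D \right)} = 4 - D$
$\left(42261 - 37981\right) \left(25688 + P{\left(-103,E{\left(2 \right)} \right)}\right) = \left(42261 - 37981\right) \left(25688 + \sqrt{\left(-103\right)^{2} + \left(4 - 2\right)^{2}}\right) = 4280 \left(25688 + \sqrt{10609 + \left(4 - 2\right)^{2}}\right) = 4280 \left(25688 + \sqrt{10609 + 2^{2}}\right) = 4280 \left(25688 + \sqrt{10609 + 4}\right) = 4280 \left(25688 + \sqrt{10613}\right) = 109944640 + 4280 \sqrt{10613}$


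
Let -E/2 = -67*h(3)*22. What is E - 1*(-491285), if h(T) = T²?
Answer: 517817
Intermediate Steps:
E = 26532 (E = -2*(-67*3²)*22 = -2*(-67*9)*22 = -(-1206)*22 = -2*(-13266) = 26532)
E - 1*(-491285) = 26532 - 1*(-491285) = 26532 + 491285 = 517817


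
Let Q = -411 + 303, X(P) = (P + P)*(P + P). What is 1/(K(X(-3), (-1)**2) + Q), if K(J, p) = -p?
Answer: -1/109 ≈ -0.0091743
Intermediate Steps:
X(P) = 4*P**2 (X(P) = (2*P)*(2*P) = 4*P**2)
Q = -108
1/(K(X(-3), (-1)**2) + Q) = 1/(-1*(-1)**2 - 108) = 1/(-1*1 - 108) = 1/(-1 - 108) = 1/(-109) = -1/109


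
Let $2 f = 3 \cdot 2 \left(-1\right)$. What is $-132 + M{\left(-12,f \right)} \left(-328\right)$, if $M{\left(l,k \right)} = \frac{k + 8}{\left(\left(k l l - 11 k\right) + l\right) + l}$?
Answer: $- \frac{54196}{423} \approx -128.12$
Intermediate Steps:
$f = -3$ ($f = \frac{3 \cdot 2 \left(-1\right)}{2} = \frac{6 \left(-1\right)}{2} = \frac{1}{2} \left(-6\right) = -3$)
$M{\left(l,k \right)} = \frac{8 + k}{- 11 k + 2 l + k l^{2}}$ ($M{\left(l,k \right)} = \frac{8 + k}{\left(\left(k l^{2} - 11 k\right) + l\right) + l} = \frac{8 + k}{\left(\left(- 11 k + k l^{2}\right) + l\right) + l} = \frac{8 + k}{\left(l - 11 k + k l^{2}\right) + l} = \frac{8 + k}{- 11 k + 2 l + k l^{2}}$)
$-132 + M{\left(-12,f \right)} \left(-328\right) = -132 + \frac{8 - 3}{\left(-11\right) \left(-3\right) + 2 \left(-12\right) - 3 \left(-12\right)^{2}} \left(-328\right) = -132 + \frac{1}{33 - 24 - 432} \cdot 5 \left(-328\right) = -132 + \frac{1}{-423} \cdot 5 \left(-328\right) = -132 + \left(- \frac{1}{423}\right) 5 \left(-328\right) = -132 - - \frac{1640}{423} = -132 + \frac{1640}{423} = - \frac{54196}{423}$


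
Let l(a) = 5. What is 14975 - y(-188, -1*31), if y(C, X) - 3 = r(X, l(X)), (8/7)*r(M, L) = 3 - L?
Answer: 59895/4 ≈ 14974.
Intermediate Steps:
r(M, L) = 21/8 - 7*L/8 (r(M, L) = 7*(3 - L)/8 = 21/8 - 7*L/8)
y(C, X) = 5/4 (y(C, X) = 3 + (21/8 - 7/8*5) = 3 + (21/8 - 35/8) = 3 - 7/4 = 5/4)
14975 - y(-188, -1*31) = 14975 - 1*5/4 = 14975 - 5/4 = 59895/4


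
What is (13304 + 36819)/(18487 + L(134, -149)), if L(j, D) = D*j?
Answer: -50123/1479 ≈ -33.890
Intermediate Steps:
(13304 + 36819)/(18487 + L(134, -149)) = (13304 + 36819)/(18487 - 149*134) = 50123/(18487 - 19966) = 50123/(-1479) = 50123*(-1/1479) = -50123/1479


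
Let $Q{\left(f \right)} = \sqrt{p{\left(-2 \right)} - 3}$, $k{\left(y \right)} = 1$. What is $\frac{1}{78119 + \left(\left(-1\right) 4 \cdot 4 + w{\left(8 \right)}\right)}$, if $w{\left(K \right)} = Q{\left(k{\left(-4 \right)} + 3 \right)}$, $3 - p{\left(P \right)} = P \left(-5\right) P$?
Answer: $\frac{78103}{6100078589} - \frac{2 \sqrt{5}}{6100078589} \approx 1.2803 \cdot 10^{-5}$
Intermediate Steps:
$p{\left(P \right)} = 3 + 5 P^{2}$ ($p{\left(P \right)} = 3 - P \left(-5\right) P = 3 - - 5 P P = 3 - - 5 P^{2} = 3 + 5 P^{2}$)
$Q{\left(f \right)} = 2 \sqrt{5}$ ($Q{\left(f \right)} = \sqrt{\left(3 + 5 \left(-2\right)^{2}\right) - 3} = \sqrt{\left(3 + 5 \cdot 4\right) - 3} = \sqrt{\left(3 + 20\right) - 3} = \sqrt{23 - 3} = \sqrt{20} = 2 \sqrt{5}$)
$w{\left(K \right)} = 2 \sqrt{5}$
$\frac{1}{78119 + \left(\left(-1\right) 4 \cdot 4 + w{\left(8 \right)}\right)} = \frac{1}{78119 + \left(\left(-1\right) 4 \cdot 4 + 2 \sqrt{5}\right)} = \frac{1}{78119 + \left(\left(-4\right) 4 + 2 \sqrt{5}\right)} = \frac{1}{78119 - \left(16 - 2 \sqrt{5}\right)} = \frac{1}{78103 + 2 \sqrt{5}}$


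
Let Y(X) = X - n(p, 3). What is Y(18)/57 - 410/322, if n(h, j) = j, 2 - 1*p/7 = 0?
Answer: -3090/3059 ≈ -1.0101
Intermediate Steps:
p = 14 (p = 14 - 7*0 = 14 + 0 = 14)
Y(X) = -3 + X (Y(X) = X - 1*3 = X - 3 = -3 + X)
Y(18)/57 - 410/322 = (-3 + 18)/57 - 410/322 = 15*(1/57) - 410*1/322 = 5/19 - 205/161 = -3090/3059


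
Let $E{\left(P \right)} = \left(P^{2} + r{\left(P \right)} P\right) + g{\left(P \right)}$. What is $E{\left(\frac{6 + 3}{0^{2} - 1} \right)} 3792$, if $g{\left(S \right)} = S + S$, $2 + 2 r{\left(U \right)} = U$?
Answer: $426600$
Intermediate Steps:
$r{\left(U \right)} = -1 + \frac{U}{2}$
$g{\left(S \right)} = 2 S$
$E{\left(P \right)} = P^{2} + 2 P + P \left(-1 + \frac{P}{2}\right)$ ($E{\left(P \right)} = \left(P^{2} + \left(-1 + \frac{P}{2}\right) P\right) + 2 P = \left(P^{2} + P \left(-1 + \frac{P}{2}\right)\right) + 2 P = P^{2} + 2 P + P \left(-1 + \frac{P}{2}\right)$)
$E{\left(\frac{6 + 3}{0^{2} - 1} \right)} 3792 = \frac{\frac{6 + 3}{0^{2} - 1} \left(2 + 3 \frac{6 + 3}{0^{2} - 1}\right)}{2} \cdot 3792 = \frac{\frac{9}{0 - 1} \left(2 + 3 \frac{9}{0 - 1}\right)}{2} \cdot 3792 = \frac{\frac{9}{-1} \left(2 + 3 \frac{9}{-1}\right)}{2} \cdot 3792 = \frac{9 \left(-1\right) \left(2 + 3 \cdot 9 \left(-1\right)\right)}{2} \cdot 3792 = \frac{1}{2} \left(-9\right) \left(2 + 3 \left(-9\right)\right) 3792 = \frac{1}{2} \left(-9\right) \left(2 - 27\right) 3792 = \frac{1}{2} \left(-9\right) \left(-25\right) 3792 = \frac{225}{2} \cdot 3792 = 426600$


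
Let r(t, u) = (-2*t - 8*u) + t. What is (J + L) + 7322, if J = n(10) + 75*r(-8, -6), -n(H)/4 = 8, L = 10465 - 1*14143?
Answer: 7812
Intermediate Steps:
L = -3678 (L = 10465 - 14143 = -3678)
n(H) = -32 (n(H) = -4*8 = -32)
r(t, u) = -t - 8*u (r(t, u) = (-8*u - 2*t) + t = -t - 8*u)
J = 4168 (J = -32 + 75*(-1*(-8) - 8*(-6)) = -32 + 75*(8 + 48) = -32 + 75*56 = -32 + 4200 = 4168)
(J + L) + 7322 = (4168 - 3678) + 7322 = 490 + 7322 = 7812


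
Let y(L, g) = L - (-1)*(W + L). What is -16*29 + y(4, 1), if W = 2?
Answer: -454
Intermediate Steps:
y(L, g) = 2 + 2*L (y(L, g) = L - (-1)*(2 + L) = L - (-2 - L) = L + (2 + L) = 2 + 2*L)
-16*29 + y(4, 1) = -16*29 + (2 + 2*4) = -464 + (2 + 8) = -464 + 10 = -454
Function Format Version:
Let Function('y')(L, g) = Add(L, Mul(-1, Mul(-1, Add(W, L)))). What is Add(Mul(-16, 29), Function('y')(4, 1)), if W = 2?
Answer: -454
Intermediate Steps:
Function('y')(L, g) = Add(2, Mul(2, L)) (Function('y')(L, g) = Add(L, Mul(-1, Mul(-1, Add(2, L)))) = Add(L, Mul(-1, Add(-2, Mul(-1, L)))) = Add(L, Add(2, L)) = Add(2, Mul(2, L)))
Add(Mul(-16, 29), Function('y')(4, 1)) = Add(Mul(-16, 29), Add(2, Mul(2, 4))) = Add(-464, Add(2, 8)) = Add(-464, 10) = -454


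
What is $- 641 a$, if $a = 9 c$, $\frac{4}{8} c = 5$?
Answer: $-57690$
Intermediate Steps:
$c = 10$ ($c = 2 \cdot 5 = 10$)
$a = 90$ ($a = 9 \cdot 10 = 90$)
$- 641 a = \left(-641\right) 90 = -57690$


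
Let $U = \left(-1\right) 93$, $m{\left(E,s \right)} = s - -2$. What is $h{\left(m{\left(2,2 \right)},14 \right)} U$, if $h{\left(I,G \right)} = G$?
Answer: $-1302$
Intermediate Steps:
$m{\left(E,s \right)} = 2 + s$ ($m{\left(E,s \right)} = s + 2 = 2 + s$)
$U = -93$
$h{\left(m{\left(2,2 \right)},14 \right)} U = 14 \left(-93\right) = -1302$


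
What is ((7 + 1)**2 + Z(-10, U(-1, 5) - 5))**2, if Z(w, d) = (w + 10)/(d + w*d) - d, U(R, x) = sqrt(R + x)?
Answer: 4489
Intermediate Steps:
Z(w, d) = -d + (10 + w)/(d + d*w) (Z(w, d) = (10 + w)/(d + d*w) - d = -d + (10 + w)/(d + d*w))
((7 + 1)**2 + Z(-10, U(-1, 5) - 5))**2 = ((7 + 1)**2 + (10 - 10 - (sqrt(-1 + 5) - 5)**2 - 1*(-10)*(sqrt(-1 + 5) - 5)**2)/((sqrt(-1 + 5) - 5)*(1 - 10)))**2 = (8**2 + (10 - 10 - (sqrt(4) - 5)**2 - 1*(-10)*(sqrt(4) - 5)**2)/(sqrt(4) - 5*(-9)))**2 = (64 - 1/9*(10 - 10 - (2 - 5)**2 - 1*(-10)*(2 - 5)**2)/(2 - 5))**2 = (64 - 1/9*(10 - 10 - 1*(-3)**2 - 1*(-10)*(-3)**2)/(-3))**2 = (64 - 1/3*(-1/9)*(10 - 10 - 1*9 - 1*(-10)*9))**2 = (64 - 1/3*(-1/9)*(10 - 10 - 9 + 90))**2 = (64 - 1/3*(-1/9)*81)**2 = (64 + 3)**2 = 67**2 = 4489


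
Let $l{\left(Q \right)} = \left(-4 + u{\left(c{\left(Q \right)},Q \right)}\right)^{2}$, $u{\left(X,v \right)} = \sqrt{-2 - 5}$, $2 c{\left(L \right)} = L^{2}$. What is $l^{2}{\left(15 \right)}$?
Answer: $\left(4 - i \sqrt{7}\right)^{4} \approx -367.0 - 380.99 i$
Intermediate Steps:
$c{\left(L \right)} = \frac{L^{2}}{2}$
$u{\left(X,v \right)} = i \sqrt{7}$ ($u{\left(X,v \right)} = \sqrt{-7} = i \sqrt{7}$)
$l{\left(Q \right)} = \left(-4 + i \sqrt{7}\right)^{2}$
$l^{2}{\left(15 \right)} = \left(\left(4 - i \sqrt{7}\right)^{2}\right)^{2} = \left(4 - i \sqrt{7}\right)^{4}$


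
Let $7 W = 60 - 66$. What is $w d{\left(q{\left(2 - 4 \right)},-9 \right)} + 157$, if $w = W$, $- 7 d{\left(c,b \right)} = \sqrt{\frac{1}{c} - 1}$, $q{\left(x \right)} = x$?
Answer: $157 + \frac{3 i \sqrt{6}}{49} \approx 157.0 + 0.14997 i$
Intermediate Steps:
$d{\left(c,b \right)} = - \frac{\sqrt{-1 + \frac{1}{c}}}{7}$ ($d{\left(c,b \right)} = - \frac{\sqrt{\frac{1}{c} - 1}}{7} = - \frac{\sqrt{-1 + \frac{1}{c}}}{7}$)
$W = - \frac{6}{7}$ ($W = \frac{60 - 66}{7} = \frac{1}{7} \left(-6\right) = - \frac{6}{7} \approx -0.85714$)
$w = - \frac{6}{7} \approx -0.85714$
$w d{\left(q{\left(2 - 4 \right)},-9 \right)} + 157 = - \frac{6 \left(- \frac{\sqrt{- \frac{-1 + \left(2 - 4\right)}{2 - 4}}}{7}\right)}{7} + 157 = - \frac{6 \left(- \frac{\sqrt{- \frac{-1 - 2}{-2}}}{7}\right)}{7} + 157 = - \frac{6 \left(- \frac{\sqrt{\left(-1\right) \left(- \frac{1}{2}\right) \left(-3\right)}}{7}\right)}{7} + 157 = - \frac{6 \left(- \frac{\sqrt{- \frac{3}{2}}}{7}\right)}{7} + 157 = - \frac{6 \left(- \frac{\frac{1}{2} i \sqrt{6}}{7}\right)}{7} + 157 = - \frac{6 \left(- \frac{i \sqrt{6}}{14}\right)}{7} + 157 = \frac{3 i \sqrt{6}}{49} + 157 = 157 + \frac{3 i \sqrt{6}}{49}$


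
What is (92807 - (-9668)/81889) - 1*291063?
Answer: -16234975916/81889 ≈ -1.9826e+5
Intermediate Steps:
(92807 - (-9668)/81889) - 1*291063 = (92807 - (-9668)/81889) - 291063 = (92807 - 1*(-9668/81889)) - 291063 = (92807 + 9668/81889) - 291063 = 7599882091/81889 - 291063 = -16234975916/81889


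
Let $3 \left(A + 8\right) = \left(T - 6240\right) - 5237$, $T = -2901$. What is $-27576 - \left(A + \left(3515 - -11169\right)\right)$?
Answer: $- \frac{112378}{3} \approx -37459.0$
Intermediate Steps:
$A = - \frac{14402}{3}$ ($A = -8 + \frac{\left(-2901 - 6240\right) - 5237}{3} = -8 + \frac{-9141 - 5237}{3} = -8 + \frac{1}{3} \left(-14378\right) = -8 - \frac{14378}{3} = - \frac{14402}{3} \approx -4800.7$)
$-27576 - \left(A + \left(3515 - -11169\right)\right) = -27576 - \left(- \frac{14402}{3} + \left(3515 - -11169\right)\right) = -27576 - \left(- \frac{14402}{3} + \left(3515 + 11169\right)\right) = -27576 - \left(- \frac{14402}{3} + 14684\right) = -27576 - \frac{29650}{3} = - \frac{112378}{3}$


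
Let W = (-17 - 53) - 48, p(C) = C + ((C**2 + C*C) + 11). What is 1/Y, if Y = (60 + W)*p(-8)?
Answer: -1/7598 ≈ -0.00013161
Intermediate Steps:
p(C) = 11 + C + 2*C**2 (p(C) = C + ((C**2 + C**2) + 11) = C + (2*C**2 + 11) = C + (11 + 2*C**2) = 11 + C + 2*C**2)
W = -118 (W = -70 - 48 = -118)
Y = -7598 (Y = (60 - 118)*(11 - 8 + 2*(-8)**2) = -58*(11 - 8 + 2*64) = -58*(11 - 8 + 128) = -58*131 = -7598)
1/Y = 1/(-7598) = -1/7598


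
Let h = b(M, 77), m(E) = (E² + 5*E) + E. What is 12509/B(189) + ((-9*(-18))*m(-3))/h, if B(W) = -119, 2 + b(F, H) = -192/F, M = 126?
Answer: 194134/629 ≈ 308.64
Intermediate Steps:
b(F, H) = -2 - 192/F
m(E) = E² + 6*E
h = -74/21 (h = -2 - 192/126 = -2 - 192*1/126 = -2 - 32/21 = -74/21 ≈ -3.5238)
12509/B(189) + ((-9*(-18))*m(-3))/h = 12509/(-119) + ((-9*(-18))*(-3*(6 - 3)))/(-74/21) = 12509*(-1/119) + (162*(-3*3))*(-21/74) = -1787/17 + (162*(-9))*(-21/74) = -1787/17 - 1458*(-21/74) = -1787/17 + 15309/37 = 194134/629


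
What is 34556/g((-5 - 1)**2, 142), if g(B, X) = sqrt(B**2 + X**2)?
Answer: 17278*sqrt(5365)/5365 ≈ 235.89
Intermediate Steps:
34556/g((-5 - 1)**2, 142) = 34556/(sqrt(((-5 - 1)**2)**2 + 142**2)) = 34556/(sqrt(((-6)**2)**2 + 20164)) = 34556/(sqrt(36**2 + 20164)) = 34556/(sqrt(1296 + 20164)) = 34556/(sqrt(21460)) = 34556/((2*sqrt(5365))) = 34556*(sqrt(5365)/10730) = 17278*sqrt(5365)/5365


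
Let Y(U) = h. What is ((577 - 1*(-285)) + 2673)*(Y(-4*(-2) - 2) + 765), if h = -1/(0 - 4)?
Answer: 10820635/4 ≈ 2.7052e+6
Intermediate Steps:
h = ¼ (h = -1/(-4) = -1*(-¼) = ¼ ≈ 0.25000)
Y(U) = ¼
((577 - 1*(-285)) + 2673)*(Y(-4*(-2) - 2) + 765) = ((577 - 1*(-285)) + 2673)*(¼ + 765) = ((577 + 285) + 2673)*(3061/4) = (862 + 2673)*(3061/4) = 3535*(3061/4) = 10820635/4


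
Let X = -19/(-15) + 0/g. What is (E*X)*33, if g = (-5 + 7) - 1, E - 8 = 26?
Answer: 7106/5 ≈ 1421.2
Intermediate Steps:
E = 34 (E = 8 + 26 = 34)
g = 1 (g = 2 - 1 = 1)
X = 19/15 (X = -19/(-15) + 0/1 = -19*(-1/15) + 0*1 = 19/15 + 0 = 19/15 ≈ 1.2667)
(E*X)*33 = (34*(19/15))*33 = (646/15)*33 = 7106/5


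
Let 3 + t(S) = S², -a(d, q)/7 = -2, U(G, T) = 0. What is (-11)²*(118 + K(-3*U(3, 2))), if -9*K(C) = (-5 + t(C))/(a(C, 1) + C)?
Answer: 899998/63 ≈ 14286.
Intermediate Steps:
a(d, q) = 14 (a(d, q) = -7*(-2) = 14)
t(S) = -3 + S²
K(C) = -(-8 + C²)/(9*(14 + C)) (K(C) = -(-5 + (-3 + C²))/(9*(14 + C)) = -(-8 + C²)/(9*(14 + C)))
(-11)²*(118 + K(-3*U(3, 2))) = (-11)²*(118 + (8 - (-3*0)²)/(9*(14 - 3*0))) = 121*(118 + (8 - 1*0²)/(9*(14 + 0))) = 121*(118 + (⅑)*(8 - 1*0)/14) = 121*(118 + (⅑)*(1/14)*(8 + 0)) = 121*(118 + (⅑)*(1/14)*8) = 121*(118 + 4/63) = 121*(7438/63) = 899998/63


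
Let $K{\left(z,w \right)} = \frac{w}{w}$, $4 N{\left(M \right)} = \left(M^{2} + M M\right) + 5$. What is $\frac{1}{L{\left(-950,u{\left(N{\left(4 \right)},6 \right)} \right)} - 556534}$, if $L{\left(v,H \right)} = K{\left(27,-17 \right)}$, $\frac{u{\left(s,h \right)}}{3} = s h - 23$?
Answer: $- \frac{1}{556533} \approx -1.7968 \cdot 10^{-6}$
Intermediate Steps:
$N{\left(M \right)} = \frac{5}{4} + \frac{M^{2}}{2}$ ($N{\left(M \right)} = \frac{\left(M^{2} + M M\right) + 5}{4} = \frac{\left(M^{2} + M^{2}\right) + 5}{4} = \frac{2 M^{2} + 5}{4} = \frac{5 + 2 M^{2}}{4} = \frac{5}{4} + \frac{M^{2}}{2}$)
$K{\left(z,w \right)} = 1$
$u{\left(s,h \right)} = -69 + 3 h s$ ($u{\left(s,h \right)} = 3 \left(s h - 23\right) = 3 \left(h s - 23\right) = 3 \left(-23 + h s\right) = -69 + 3 h s$)
$L{\left(v,H \right)} = 1$
$\frac{1}{L{\left(-950,u{\left(N{\left(4 \right)},6 \right)} \right)} - 556534} = \frac{1}{1 - 556534} = \frac{1}{-556533} = - \frac{1}{556533}$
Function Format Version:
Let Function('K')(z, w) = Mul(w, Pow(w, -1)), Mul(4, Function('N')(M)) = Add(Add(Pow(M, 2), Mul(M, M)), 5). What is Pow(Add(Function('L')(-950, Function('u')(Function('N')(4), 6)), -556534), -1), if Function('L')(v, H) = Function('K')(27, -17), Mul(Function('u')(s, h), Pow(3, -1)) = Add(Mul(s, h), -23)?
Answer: Rational(-1, 556533) ≈ -1.7968e-6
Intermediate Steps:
Function('N')(M) = Add(Rational(5, 4), Mul(Rational(1, 2), Pow(M, 2))) (Function('N')(M) = Mul(Rational(1, 4), Add(Add(Pow(M, 2), Mul(M, M)), 5)) = Mul(Rational(1, 4), Add(Add(Pow(M, 2), Pow(M, 2)), 5)) = Mul(Rational(1, 4), Add(Mul(2, Pow(M, 2)), 5)) = Mul(Rational(1, 4), Add(5, Mul(2, Pow(M, 2)))) = Add(Rational(5, 4), Mul(Rational(1, 2), Pow(M, 2))))
Function('K')(z, w) = 1
Function('u')(s, h) = Add(-69, Mul(3, h, s)) (Function('u')(s, h) = Mul(3, Add(Mul(s, h), -23)) = Mul(3, Add(Mul(h, s), -23)) = Mul(3, Add(-23, Mul(h, s))) = Add(-69, Mul(3, h, s)))
Function('L')(v, H) = 1
Pow(Add(Function('L')(-950, Function('u')(Function('N')(4), 6)), -556534), -1) = Pow(Add(1, -556534), -1) = Pow(-556533, -1) = Rational(-1, 556533)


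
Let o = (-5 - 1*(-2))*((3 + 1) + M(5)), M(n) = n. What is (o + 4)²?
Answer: 529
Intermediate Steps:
o = -27 (o = (-5 - 1*(-2))*((3 + 1) + 5) = (-5 + 2)*(4 + 5) = -3*9 = -27)
(o + 4)² = (-27 + 4)² = (-23)² = 529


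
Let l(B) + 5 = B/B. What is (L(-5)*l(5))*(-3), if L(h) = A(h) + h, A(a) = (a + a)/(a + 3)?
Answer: 0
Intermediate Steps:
A(a) = 2*a/(3 + a) (A(a) = (2*a)/(3 + a) = 2*a/(3 + a))
L(h) = h + 2*h/(3 + h) (L(h) = 2*h/(3 + h) + h = h + 2*h/(3 + h))
l(B) = -4 (l(B) = -5 + B/B = -5 + 1 = -4)
(L(-5)*l(5))*(-3) = (-5*(5 - 5)/(3 - 5)*(-4))*(-3) = (-5*0/(-2)*(-4))*(-3) = (-5*(-½)*0*(-4))*(-3) = (0*(-4))*(-3) = 0*(-3) = 0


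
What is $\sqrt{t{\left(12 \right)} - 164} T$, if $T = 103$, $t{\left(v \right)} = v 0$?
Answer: $206 i \sqrt{41} \approx 1319.0 i$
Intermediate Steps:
$t{\left(v \right)} = 0$
$\sqrt{t{\left(12 \right)} - 164} T = \sqrt{0 - 164} \cdot 103 = \sqrt{-164} \cdot 103 = 2 i \sqrt{41} \cdot 103 = 206 i \sqrt{41}$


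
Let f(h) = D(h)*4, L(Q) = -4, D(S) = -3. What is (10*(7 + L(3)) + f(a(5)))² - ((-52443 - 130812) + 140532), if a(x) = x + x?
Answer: 43047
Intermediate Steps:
a(x) = 2*x
f(h) = -12 (f(h) = -3*4 = -12)
(10*(7 + L(3)) + f(a(5)))² - ((-52443 - 130812) + 140532) = (10*(7 - 4) - 12)² - ((-52443 - 130812) + 140532) = (10*3 - 12)² - (-183255 + 140532) = (30 - 12)² - 1*(-42723) = 18² + 42723 = 324 + 42723 = 43047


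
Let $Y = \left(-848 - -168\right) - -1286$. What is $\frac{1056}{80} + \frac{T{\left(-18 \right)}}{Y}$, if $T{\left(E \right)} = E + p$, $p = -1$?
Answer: $\frac{39901}{3030} \approx 13.169$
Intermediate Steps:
$T{\left(E \right)} = -1 + E$ ($T{\left(E \right)} = E - 1 = -1 + E$)
$Y = 606$ ($Y = \left(-848 + 168\right) + 1286 = -680 + 1286 = 606$)
$\frac{1056}{80} + \frac{T{\left(-18 \right)}}{Y} = \frac{1056}{80} + \frac{-1 - 18}{606} = 1056 \cdot \frac{1}{80} - \frac{19}{606} = \frac{66}{5} - \frac{19}{606} = \frac{39901}{3030}$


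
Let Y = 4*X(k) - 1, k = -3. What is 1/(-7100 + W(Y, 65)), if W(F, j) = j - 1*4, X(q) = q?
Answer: -1/7039 ≈ -0.00014207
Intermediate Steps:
Y = -13 (Y = 4*(-3) - 1 = -12 - 1 = -13)
W(F, j) = -4 + j (W(F, j) = j - 4 = -4 + j)
1/(-7100 + W(Y, 65)) = 1/(-7100 + (-4 + 65)) = 1/(-7100 + 61) = 1/(-7039) = -1/7039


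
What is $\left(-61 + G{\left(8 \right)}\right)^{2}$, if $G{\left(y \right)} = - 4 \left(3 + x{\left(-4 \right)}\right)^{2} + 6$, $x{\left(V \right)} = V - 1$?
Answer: $5041$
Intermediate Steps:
$x{\left(V \right)} = -1 + V$ ($x{\left(V \right)} = V - 1 = -1 + V$)
$G{\left(y \right)} = -10$ ($G{\left(y \right)} = - 4 \left(3 - 5\right)^{2} + 6 = - 4 \left(-2\right)^{2} + 6 = \left(-4\right) 4 + 6 = -16 + 6 = -10$)
$\left(-61 + G{\left(8 \right)}\right)^{2} = \left(-61 - 10\right)^{2} = \left(-71\right)^{2} = 5041$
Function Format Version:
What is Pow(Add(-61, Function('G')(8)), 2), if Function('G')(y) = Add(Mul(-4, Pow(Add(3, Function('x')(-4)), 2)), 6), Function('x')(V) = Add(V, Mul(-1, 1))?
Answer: 5041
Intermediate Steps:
Function('x')(V) = Add(-1, V) (Function('x')(V) = Add(V, -1) = Add(-1, V))
Function('G')(y) = -10 (Function('G')(y) = Add(Mul(-4, Pow(Add(3, Add(-1, -4)), 2)), 6) = Add(Mul(-4, Pow(Add(3, -5), 2)), 6) = Add(Mul(-4, Pow(-2, 2)), 6) = Add(Mul(-4, 4), 6) = Add(-16, 6) = -10)
Pow(Add(-61, Function('G')(8)), 2) = Pow(Add(-61, -10), 2) = Pow(-71, 2) = 5041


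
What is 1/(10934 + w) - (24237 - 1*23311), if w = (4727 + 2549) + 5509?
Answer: -21963793/23719 ≈ -926.00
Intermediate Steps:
w = 12785 (w = 7276 + 5509 = 12785)
1/(10934 + w) - (24237 - 1*23311) = 1/(10934 + 12785) - (24237 - 1*23311) = 1/23719 - (24237 - 23311) = 1/23719 - 1*926 = 1/23719 - 926 = -21963793/23719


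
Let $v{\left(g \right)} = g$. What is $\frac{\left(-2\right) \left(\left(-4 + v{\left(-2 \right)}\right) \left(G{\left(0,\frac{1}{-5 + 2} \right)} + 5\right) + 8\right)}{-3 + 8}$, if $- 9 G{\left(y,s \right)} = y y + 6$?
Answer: $\frac{36}{5} \approx 7.2$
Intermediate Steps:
$G{\left(y,s \right)} = - \frac{2}{3} - \frac{y^{2}}{9}$ ($G{\left(y,s \right)} = - \frac{y y + 6}{9} = - \frac{y^{2} + 6}{9} = - \frac{6 + y^{2}}{9} = - \frac{2}{3} - \frac{y^{2}}{9}$)
$\frac{\left(-2\right) \left(\left(-4 + v{\left(-2 \right)}\right) \left(G{\left(0,\frac{1}{-5 + 2} \right)} + 5\right) + 8\right)}{-3 + 8} = \frac{\left(-2\right) \left(\left(-4 - 2\right) \left(\left(- \frac{2}{3} - \frac{0^{2}}{9}\right) + 5\right) + 8\right)}{-3 + 8} = \frac{\left(-2\right) \left(- 6 \left(\left(- \frac{2}{3} - 0\right) + 5\right) + 8\right)}{5} = \frac{\left(-2\right) \left(- 6 \left(\left(- \frac{2}{3} + 0\right) + 5\right) + 8\right)}{5} = \frac{\left(-2\right) \left(- 6 \left(- \frac{2}{3} + 5\right) + 8\right)}{5} = \frac{\left(-2\right) \left(\left(-6\right) \frac{13}{3} + 8\right)}{5} = \frac{\left(-2\right) \left(-26 + 8\right)}{5} = \frac{\left(-2\right) \left(-18\right)}{5} = \frac{1}{5} \cdot 36 = \frac{36}{5}$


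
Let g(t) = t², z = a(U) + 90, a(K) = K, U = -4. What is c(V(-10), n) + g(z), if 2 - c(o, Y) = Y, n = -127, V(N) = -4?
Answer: 7525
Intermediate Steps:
c(o, Y) = 2 - Y
z = 86 (z = -4 + 90 = 86)
c(V(-10), n) + g(z) = (2 - 1*(-127)) + 86² = (2 + 127) + 7396 = 129 + 7396 = 7525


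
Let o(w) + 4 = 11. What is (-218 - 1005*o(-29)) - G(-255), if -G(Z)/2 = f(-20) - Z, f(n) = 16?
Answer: -6711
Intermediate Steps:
o(w) = 7 (o(w) = -4 + 11 = 7)
G(Z) = -32 + 2*Z (G(Z) = -2*(16 - Z) = -32 + 2*Z)
(-218 - 1005*o(-29)) - G(-255) = (-218 - 1005*7) - (-32 + 2*(-255)) = (-218 - 7035) - (-32 - 510) = -7253 - 1*(-542) = -7253 + 542 = -6711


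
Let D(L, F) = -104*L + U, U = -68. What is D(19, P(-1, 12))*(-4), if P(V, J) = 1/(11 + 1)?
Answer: 8176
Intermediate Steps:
P(V, J) = 1/12
D(L, F) = -68 - 104*L (D(L, F) = -104*L - 68 = -68 - 104*L)
D(19, P(-1, 12))*(-4) = (-68 - 104*19)*(-4) = (-68 - 1976)*(-4) = -2044*(-4) = 8176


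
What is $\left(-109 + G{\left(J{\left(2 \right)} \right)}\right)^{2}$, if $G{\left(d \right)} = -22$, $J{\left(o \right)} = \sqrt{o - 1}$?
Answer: $17161$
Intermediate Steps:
$J{\left(o \right)} = \sqrt{-1 + o}$
$\left(-109 + G{\left(J{\left(2 \right)} \right)}\right)^{2} = \left(-109 - 22\right)^{2} = \left(-131\right)^{2} = 17161$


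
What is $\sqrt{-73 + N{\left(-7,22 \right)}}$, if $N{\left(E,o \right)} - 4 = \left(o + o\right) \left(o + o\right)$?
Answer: $\sqrt{1867} \approx 43.209$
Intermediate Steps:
$N{\left(E,o \right)} = 4 + 4 o^{2}$ ($N{\left(E,o \right)} = 4 + \left(o + o\right) \left(o + o\right) = 4 + 2 o 2 o = 4 + 4 o^{2}$)
$\sqrt{-73 + N{\left(-7,22 \right)}} = \sqrt{-73 + \left(4 + 4 \cdot 22^{2}\right)} = \sqrt{-73 + \left(4 + 4 \cdot 484\right)} = \sqrt{-73 + \left(4 + 1936\right)} = \sqrt{-73 + 1940} = \sqrt{1867}$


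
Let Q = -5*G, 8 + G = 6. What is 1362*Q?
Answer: 13620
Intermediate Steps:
G = -2 (G = -8 + 6 = -2)
Q = 10 (Q = -5*(-2) = 10)
1362*Q = 1362*10 = 13620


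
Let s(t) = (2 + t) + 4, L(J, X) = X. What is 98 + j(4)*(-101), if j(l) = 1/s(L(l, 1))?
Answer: 585/7 ≈ 83.571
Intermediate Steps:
s(t) = 6 + t
j(l) = ⅐ (j(l) = 1/(6 + 1) = 1/7 = ⅐)
98 + j(4)*(-101) = 98 + (⅐)*(-101) = 98 - 101/7 = 585/7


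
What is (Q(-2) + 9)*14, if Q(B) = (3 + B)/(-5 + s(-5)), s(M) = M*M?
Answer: 1267/10 ≈ 126.70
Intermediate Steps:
s(M) = M**2
Q(B) = 3/20 + B/20 (Q(B) = (3 + B)/(-5 + (-5)**2) = (3 + B)/(-5 + 25) = (3 + B)/20 = (3 + B)*(1/20) = 3/20 + B/20)
(Q(-2) + 9)*14 = ((3/20 + (1/20)*(-2)) + 9)*14 = ((3/20 - 1/10) + 9)*14 = (1/20 + 9)*14 = (181/20)*14 = 1267/10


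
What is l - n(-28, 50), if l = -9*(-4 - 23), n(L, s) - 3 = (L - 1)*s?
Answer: 1690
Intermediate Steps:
n(L, s) = 3 + s*(-1 + L) (n(L, s) = 3 + (L - 1)*s = 3 + (-1 + L)*s = 3 + s*(-1 + L))
l = 243 (l = -9*(-27) = 243)
l - n(-28, 50) = 243 - (3 - 1*50 - 28*50) = 243 - (3 - 50 - 1400) = 243 - 1*(-1447) = 243 + 1447 = 1690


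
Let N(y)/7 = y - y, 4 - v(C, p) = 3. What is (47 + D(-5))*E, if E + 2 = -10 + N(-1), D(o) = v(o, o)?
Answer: -576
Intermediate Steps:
v(C, p) = 1 (v(C, p) = 4 - 1*3 = 4 - 3 = 1)
D(o) = 1
N(y) = 0 (N(y) = 7*(y - y) = 7*0 = 0)
E = -12 (E = -2 + (-10 + 0) = -2 - 10 = -12)
(47 + D(-5))*E = (47 + 1)*(-12) = 48*(-12) = -576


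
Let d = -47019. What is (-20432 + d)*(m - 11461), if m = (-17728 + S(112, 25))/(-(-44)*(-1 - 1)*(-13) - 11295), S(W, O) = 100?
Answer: 7846101526333/10151 ≈ 7.7294e+8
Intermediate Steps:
m = 17628/10151 (m = (-17728 + 100)/(-(-44)*(-1 - 1)*(-13) - 11295) = -17628/(-(-44)*(-2)*(-13) - 11295) = -17628/(-11*8*(-13) - 11295) = -17628/(-88*(-13) - 11295) = -17628/(1144 - 11295) = -17628/(-10151) = -17628*(-1/10151) = 17628/10151 ≈ 1.7366)
(-20432 + d)*(m - 11461) = (-20432 - 47019)*(17628/10151 - 11461) = -67451*(-116322983/10151) = 7846101526333/10151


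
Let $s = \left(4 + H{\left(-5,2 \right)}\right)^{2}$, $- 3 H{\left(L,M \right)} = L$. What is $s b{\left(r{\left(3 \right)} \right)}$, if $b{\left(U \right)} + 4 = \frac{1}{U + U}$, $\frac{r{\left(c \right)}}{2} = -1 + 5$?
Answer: $- \frac{2023}{16} \approx -126.44$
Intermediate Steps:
$H{\left(L,M \right)} = - \frac{L}{3}$
$r{\left(c \right)} = 8$ ($r{\left(c \right)} = 2 \left(-1 + 5\right) = 2 \cdot 4 = 8$)
$b{\left(U \right)} = -4 + \frac{1}{2 U}$ ($b{\left(U \right)} = -4 + \frac{1}{U + U} = -4 + \frac{1}{2 U}$)
$s = \frac{289}{9}$ ($s = \left(4 - - \frac{5}{3}\right)^{2} = \left(4 + \frac{5}{3}\right)^{2} = \left(\frac{17}{3}\right)^{2} = \frac{289}{9} \approx 32.111$)
$s b{\left(r{\left(3 \right)} \right)} = \frac{289 \left(-4 + \frac{1}{2 \cdot 8}\right)}{9} = \frac{289 \left(-4 + \frac{1}{2} \cdot \frac{1}{8}\right)}{9} = \frac{289 \left(-4 + \frac{1}{16}\right)}{9} = \frac{289}{9} \left(- \frac{63}{16}\right) = - \frac{2023}{16}$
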